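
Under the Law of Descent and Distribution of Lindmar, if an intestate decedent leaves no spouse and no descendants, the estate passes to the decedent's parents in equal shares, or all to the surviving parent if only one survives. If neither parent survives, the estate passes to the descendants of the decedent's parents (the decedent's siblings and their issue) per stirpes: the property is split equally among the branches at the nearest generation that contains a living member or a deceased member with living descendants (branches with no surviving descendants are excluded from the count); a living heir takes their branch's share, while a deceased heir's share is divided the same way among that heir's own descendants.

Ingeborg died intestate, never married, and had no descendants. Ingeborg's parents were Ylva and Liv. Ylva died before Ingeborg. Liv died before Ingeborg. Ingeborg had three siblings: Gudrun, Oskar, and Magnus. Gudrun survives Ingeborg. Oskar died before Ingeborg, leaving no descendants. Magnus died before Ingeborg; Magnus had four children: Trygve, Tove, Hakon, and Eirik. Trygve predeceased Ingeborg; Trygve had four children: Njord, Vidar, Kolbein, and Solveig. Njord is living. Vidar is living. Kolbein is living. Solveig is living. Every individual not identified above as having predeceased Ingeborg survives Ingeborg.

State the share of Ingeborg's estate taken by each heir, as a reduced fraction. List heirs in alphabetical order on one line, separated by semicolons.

Neither parent survives and there are no descendants, so the estate passes to Ingeborg's siblings and their issue per stirpes.
Oskar left no surviving issue, so that branch lapses and is disregarded.
The estate is divided into 2 equal shares of 1/2 among Gudrun, Magnus.
Gudrun is living and takes 1/2.
Magnus predeceased; the 1/2 allotted to Magnus's branch passes to Magnus's issue by representation.
The 1/2 is divided into 4 equal shares of 1/8 among Trygve, Tove, Hakon, Eirik.
Trygve predeceased; the 1/8 allotted to Trygve's branch passes to Trygve's issue by representation.
The 1/8 is divided into 4 equal shares of 1/32 among Njord, Vidar, Kolbein, Solveig.
Njord is living and takes 1/32.
Vidar is living and takes 1/32.
Kolbein is living and takes 1/32.
Solveig is living and takes 1/32.
Tove is living and takes 1/8.
Hakon is living and takes 1/8.
Eirik is living and takes 1/8.

Eirik 1/8; Gudrun 1/2; Hakon 1/8; Kolbein 1/32; Njord 1/32; Solveig 1/32; Tove 1/8; Vidar 1/32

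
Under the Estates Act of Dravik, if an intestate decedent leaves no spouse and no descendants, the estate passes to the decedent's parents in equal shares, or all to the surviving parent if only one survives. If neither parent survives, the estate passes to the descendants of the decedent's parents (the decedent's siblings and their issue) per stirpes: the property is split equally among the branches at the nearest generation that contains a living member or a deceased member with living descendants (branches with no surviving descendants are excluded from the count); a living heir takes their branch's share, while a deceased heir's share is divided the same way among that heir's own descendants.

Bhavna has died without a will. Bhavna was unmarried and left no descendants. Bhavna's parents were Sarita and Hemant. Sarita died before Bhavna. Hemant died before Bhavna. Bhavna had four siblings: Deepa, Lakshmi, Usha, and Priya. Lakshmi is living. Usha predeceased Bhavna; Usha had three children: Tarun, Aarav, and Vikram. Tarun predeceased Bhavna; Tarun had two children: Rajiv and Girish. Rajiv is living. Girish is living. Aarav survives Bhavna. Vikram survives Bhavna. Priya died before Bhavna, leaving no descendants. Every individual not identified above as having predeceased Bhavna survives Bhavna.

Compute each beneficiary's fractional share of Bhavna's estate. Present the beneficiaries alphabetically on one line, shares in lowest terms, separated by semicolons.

Aarav 1/9; Deepa 1/3; Girish 1/18; Lakshmi 1/3; Rajiv 1/18; Vikram 1/9

Neither parent survives and there are no descendants, so the estate passes to Bhavna's siblings and their issue per stirpes.
Priya left no surviving issue, so that branch lapses and is disregarded.
The estate is divided into 3 equal shares of 1/3 among Deepa, Lakshmi, Usha.
Deepa is living and takes 1/3.
Lakshmi is living and takes 1/3.
Usha predeceased; the 1/3 allotted to Usha's branch passes to Usha's issue by representation.
The 1/3 is divided into 3 equal shares of 1/9 among Tarun, Aarav, Vikram.
Tarun predeceased; the 1/9 allotted to Tarun's branch passes to Tarun's issue by representation.
The 1/9 is divided into 2 equal shares of 1/18 among Rajiv, Girish.
Rajiv is living and takes 1/18.
Girish is living and takes 1/18.
Aarav is living and takes 1/9.
Vikram is living and takes 1/9.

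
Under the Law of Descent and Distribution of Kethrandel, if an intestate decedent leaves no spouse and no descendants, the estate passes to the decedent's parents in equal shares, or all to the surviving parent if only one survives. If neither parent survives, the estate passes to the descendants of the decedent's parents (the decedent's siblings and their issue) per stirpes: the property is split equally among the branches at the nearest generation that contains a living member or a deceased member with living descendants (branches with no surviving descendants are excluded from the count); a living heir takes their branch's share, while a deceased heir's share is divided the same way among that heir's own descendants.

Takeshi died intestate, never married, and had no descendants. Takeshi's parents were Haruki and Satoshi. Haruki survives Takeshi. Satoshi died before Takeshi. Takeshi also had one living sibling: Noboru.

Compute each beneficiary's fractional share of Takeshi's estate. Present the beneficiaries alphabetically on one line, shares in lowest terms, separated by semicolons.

Only one parent, Haruki, survives, so Haruki takes the entire estate. The siblings take nothing because a surviving parent has priority.

Haruki 1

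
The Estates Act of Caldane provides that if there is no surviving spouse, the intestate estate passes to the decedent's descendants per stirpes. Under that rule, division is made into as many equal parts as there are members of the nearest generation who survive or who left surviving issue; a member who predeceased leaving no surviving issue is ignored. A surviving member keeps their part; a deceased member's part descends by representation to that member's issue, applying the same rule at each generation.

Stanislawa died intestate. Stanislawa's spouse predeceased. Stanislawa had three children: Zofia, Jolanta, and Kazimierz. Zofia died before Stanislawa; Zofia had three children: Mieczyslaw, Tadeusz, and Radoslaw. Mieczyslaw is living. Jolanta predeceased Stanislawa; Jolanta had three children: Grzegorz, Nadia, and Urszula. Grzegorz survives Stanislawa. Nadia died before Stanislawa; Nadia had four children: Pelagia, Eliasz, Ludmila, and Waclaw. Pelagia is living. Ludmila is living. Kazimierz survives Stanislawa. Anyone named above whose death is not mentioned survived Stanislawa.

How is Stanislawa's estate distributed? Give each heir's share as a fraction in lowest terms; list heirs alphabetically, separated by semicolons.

Eliasz 1/36; Grzegorz 1/9; Kazimierz 1/3; Ludmila 1/36; Mieczyslaw 1/9; Pelagia 1/36; Radoslaw 1/9; Tadeusz 1/9; Urszula 1/9; Waclaw 1/36

There is no surviving spouse, so the entire estate passes to Stanislawa's descendants per stirpes.
The estate is divided into 3 equal shares of 1/3 among Zofia, Jolanta, Kazimierz.
Zofia predeceased; the 1/3 allotted to Zofia's branch passes to Zofia's issue by representation.
The 1/3 is divided into 3 equal shares of 1/9 among Mieczyslaw, Tadeusz, Radoslaw.
Mieczyslaw is living and takes 1/9.
Tadeusz is living and takes 1/9.
Radoslaw is living and takes 1/9.
Jolanta predeceased; the 1/3 allotted to Jolanta's branch passes to Jolanta's issue by representation.
The 1/3 is divided into 3 equal shares of 1/9 among Grzegorz, Nadia, Urszula.
Grzegorz is living and takes 1/9.
Nadia predeceased; the 1/9 allotted to Nadia's branch passes to Nadia's issue by representation.
The 1/9 is divided into 4 equal shares of 1/36 among Pelagia, Eliasz, Ludmila, Waclaw.
Pelagia is living and takes 1/36.
Eliasz is living and takes 1/36.
Ludmila is living and takes 1/36.
Waclaw is living and takes 1/36.
Urszula is living and takes 1/9.
Kazimierz is living and takes 1/3.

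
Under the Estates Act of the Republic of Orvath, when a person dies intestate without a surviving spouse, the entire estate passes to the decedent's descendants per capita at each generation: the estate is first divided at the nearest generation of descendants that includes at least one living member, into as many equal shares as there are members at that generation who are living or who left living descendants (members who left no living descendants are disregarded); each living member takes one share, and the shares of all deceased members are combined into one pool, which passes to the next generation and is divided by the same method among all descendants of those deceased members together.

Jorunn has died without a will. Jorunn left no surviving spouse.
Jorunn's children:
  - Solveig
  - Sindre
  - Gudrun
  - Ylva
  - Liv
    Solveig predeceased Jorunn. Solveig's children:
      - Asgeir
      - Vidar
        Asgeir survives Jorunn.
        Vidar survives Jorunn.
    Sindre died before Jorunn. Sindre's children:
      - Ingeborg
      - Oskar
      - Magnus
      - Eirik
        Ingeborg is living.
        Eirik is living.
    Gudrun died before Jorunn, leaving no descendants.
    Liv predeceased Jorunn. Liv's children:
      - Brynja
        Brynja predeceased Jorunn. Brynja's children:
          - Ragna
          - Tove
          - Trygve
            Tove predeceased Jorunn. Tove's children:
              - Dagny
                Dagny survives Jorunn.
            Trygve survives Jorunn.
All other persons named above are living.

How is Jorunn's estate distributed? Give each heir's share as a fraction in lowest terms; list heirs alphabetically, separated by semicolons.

There is no surviving spouse, so the entire estate passes to Jorunn's descendants per capita at each generation.
At generation 1 (Solveig, Sindre, Ylva, Liv) there are 4 shares of (1)/4 = 1/4 each.
Living: Ylva — each takes 1/4.
Deceased: Solveig, Sindre, and Liv. Their combined 3/4 is pooled and carried to generation 2.
At generation 2 (Asgeir, Vidar, Ingeborg, Oskar, Magnus, Eirik, Brynja) there are 7 shares of (3/4)/7 = 3/28 each.
Living: Asgeir, Vidar, Ingeborg, Oskar, Magnus, and Eirik — each takes 3/28.
Deceased: Brynja. That 3/28 share is carried to generation 3.
At generation 3 (Ragna, Tove, Trygve) there are 3 shares of (3/28)/3 = 1/28 each.
Living: Ragna and Trygve — each takes 1/28.
Deceased: Tove. That 1/28 share is carried to generation 4.
At generation 4 (Dagny) there are 1 shares of (1/28)/1 = 1/28 each.
Living: Dagny — each takes 1/28.

Asgeir 3/28; Dagny 1/28; Eirik 3/28; Ingeborg 3/28; Magnus 3/28; Oskar 3/28; Ragna 1/28; Trygve 1/28; Vidar 3/28; Ylva 1/4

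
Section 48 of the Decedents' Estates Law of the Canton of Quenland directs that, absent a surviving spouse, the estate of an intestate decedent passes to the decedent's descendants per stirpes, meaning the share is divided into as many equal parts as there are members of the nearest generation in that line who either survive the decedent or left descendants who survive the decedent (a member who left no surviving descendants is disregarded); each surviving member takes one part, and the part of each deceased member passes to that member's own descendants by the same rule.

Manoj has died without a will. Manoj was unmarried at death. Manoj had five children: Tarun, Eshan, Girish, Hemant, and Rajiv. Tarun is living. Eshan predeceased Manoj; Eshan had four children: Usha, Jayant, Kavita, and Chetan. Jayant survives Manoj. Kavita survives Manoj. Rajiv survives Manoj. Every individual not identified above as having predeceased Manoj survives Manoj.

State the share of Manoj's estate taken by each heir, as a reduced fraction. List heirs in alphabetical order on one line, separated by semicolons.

There is no surviving spouse, so the entire estate passes to Manoj's descendants per stirpes.
The estate is divided into 5 equal shares of 1/5 among Tarun, Eshan, Girish, Hemant, Rajiv.
Tarun is living and takes 1/5.
Eshan predeceased; the 1/5 allotted to Eshan's branch passes to Eshan's issue by representation.
The 1/5 is divided into 4 equal shares of 1/20 among Usha, Jayant, Kavita, Chetan.
Usha is living and takes 1/20.
Jayant is living and takes 1/20.
Kavita is living and takes 1/20.
Chetan is living and takes 1/20.
Girish is living and takes 1/5.
Hemant is living and takes 1/5.
Rajiv is living and takes 1/5.

Chetan 1/20; Girish 1/5; Hemant 1/5; Jayant 1/20; Kavita 1/20; Rajiv 1/5; Tarun 1/5; Usha 1/20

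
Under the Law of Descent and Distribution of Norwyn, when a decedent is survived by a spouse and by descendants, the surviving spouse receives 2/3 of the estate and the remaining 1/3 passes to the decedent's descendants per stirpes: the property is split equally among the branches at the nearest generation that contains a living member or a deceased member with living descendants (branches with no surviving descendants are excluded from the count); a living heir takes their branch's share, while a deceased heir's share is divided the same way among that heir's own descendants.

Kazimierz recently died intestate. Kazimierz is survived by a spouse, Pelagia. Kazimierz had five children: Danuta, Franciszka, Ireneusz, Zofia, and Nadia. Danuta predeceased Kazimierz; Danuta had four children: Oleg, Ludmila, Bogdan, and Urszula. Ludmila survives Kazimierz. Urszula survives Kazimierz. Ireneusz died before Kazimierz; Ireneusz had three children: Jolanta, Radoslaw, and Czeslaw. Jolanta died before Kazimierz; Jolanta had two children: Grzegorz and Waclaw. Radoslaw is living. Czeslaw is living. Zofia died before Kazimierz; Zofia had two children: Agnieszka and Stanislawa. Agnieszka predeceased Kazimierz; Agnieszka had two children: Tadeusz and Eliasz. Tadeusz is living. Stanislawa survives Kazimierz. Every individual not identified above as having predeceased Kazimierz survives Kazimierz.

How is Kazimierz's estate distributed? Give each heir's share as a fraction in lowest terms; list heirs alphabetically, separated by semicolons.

Bogdan 1/60; Czeslaw 1/45; Eliasz 1/60; Franciszka 1/15; Grzegorz 1/90; Ludmila 1/60; Nadia 1/15; Oleg 1/60; Pelagia 2/3; Radoslaw 1/45; Stanislawa 1/30; Tadeusz 1/60; Urszula 1/60; Waclaw 1/90

Pelagia, as surviving spouse, takes 2/3.
The remaining 1/3 passes to Kazimierz's descendants per stirpes.
The 1/3 is divided into 5 equal shares of 1/15 among Danuta, Franciszka, Ireneusz, Zofia, Nadia.
Danuta predeceased; the 1/15 allotted to Danuta's branch passes to Danuta's issue by representation.
The 1/15 is divided into 4 equal shares of 1/60 among Oleg, Ludmila, Bogdan, Urszula.
Oleg is living and takes 1/60.
Ludmila is living and takes 1/60.
Bogdan is living and takes 1/60.
Urszula is living and takes 1/60.
Franciszka is living and takes 1/15.
Ireneusz predeceased; the 1/15 allotted to Ireneusz's branch passes to Ireneusz's issue by representation.
The 1/15 is divided into 3 equal shares of 1/45 among Jolanta, Radoslaw, Czeslaw.
Jolanta predeceased; the 1/45 allotted to Jolanta's branch passes to Jolanta's issue by representation.
The 1/45 is divided into 2 equal shares of 1/90 among Grzegorz, Waclaw.
Grzegorz is living and takes 1/90.
Waclaw is living and takes 1/90.
Radoslaw is living and takes 1/45.
Czeslaw is living and takes 1/45.
Zofia predeceased; the 1/15 allotted to Zofia's branch passes to Zofia's issue by representation.
The 1/15 is divided into 2 equal shares of 1/30 among Agnieszka, Stanislawa.
Agnieszka predeceased; the 1/30 allotted to Agnieszka's branch passes to Agnieszka's issue by representation.
The 1/30 is divided into 2 equal shares of 1/60 among Tadeusz, Eliasz.
Tadeusz is living and takes 1/60.
Eliasz is living and takes 1/60.
Stanislawa is living and takes 1/30.
Nadia is living and takes 1/15.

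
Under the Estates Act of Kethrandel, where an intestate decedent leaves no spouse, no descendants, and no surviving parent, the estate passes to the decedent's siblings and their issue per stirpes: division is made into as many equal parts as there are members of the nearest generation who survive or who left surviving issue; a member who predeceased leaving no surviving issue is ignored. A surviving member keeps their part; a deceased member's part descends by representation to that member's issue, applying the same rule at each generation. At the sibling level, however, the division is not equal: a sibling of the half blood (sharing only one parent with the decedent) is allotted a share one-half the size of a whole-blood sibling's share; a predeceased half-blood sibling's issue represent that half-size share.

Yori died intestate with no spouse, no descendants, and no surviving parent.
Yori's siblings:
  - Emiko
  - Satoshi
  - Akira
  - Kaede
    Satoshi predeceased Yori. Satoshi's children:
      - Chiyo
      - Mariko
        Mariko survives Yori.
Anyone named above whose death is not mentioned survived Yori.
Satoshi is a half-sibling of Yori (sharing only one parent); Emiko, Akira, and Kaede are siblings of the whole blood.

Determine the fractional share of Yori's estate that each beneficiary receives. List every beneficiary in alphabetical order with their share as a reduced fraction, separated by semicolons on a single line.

No spouse, descendants, or parent survives, so the estate passes to Yori's siblings per stirpes.
Half-blood siblings count for one-half the weight of whole-blood siblings at the initial division.
Dividing 1 in proportion to weights (total weight 7/2): Emiko (weight 1) → 2/7; Satoshi (weight 1/2) → 1/7; Akira (weight 1) → 2/7; Kaede (weight 1) → 2/7.
Emiko is living and takes 2/7.
Satoshi predeceased; the 1/7 allotted to Satoshi's branch passes to Satoshi's issue by representation.
The 1/7 is divided into 2 equal shares of 1/14 among Chiyo, Mariko.
Chiyo is living and takes 1/14.
Mariko is living and takes 1/14.
Akira is living and takes 2/7.
Kaede is living and takes 2/7.

Akira 2/7; Chiyo 1/14; Emiko 2/7; Kaede 2/7; Mariko 1/14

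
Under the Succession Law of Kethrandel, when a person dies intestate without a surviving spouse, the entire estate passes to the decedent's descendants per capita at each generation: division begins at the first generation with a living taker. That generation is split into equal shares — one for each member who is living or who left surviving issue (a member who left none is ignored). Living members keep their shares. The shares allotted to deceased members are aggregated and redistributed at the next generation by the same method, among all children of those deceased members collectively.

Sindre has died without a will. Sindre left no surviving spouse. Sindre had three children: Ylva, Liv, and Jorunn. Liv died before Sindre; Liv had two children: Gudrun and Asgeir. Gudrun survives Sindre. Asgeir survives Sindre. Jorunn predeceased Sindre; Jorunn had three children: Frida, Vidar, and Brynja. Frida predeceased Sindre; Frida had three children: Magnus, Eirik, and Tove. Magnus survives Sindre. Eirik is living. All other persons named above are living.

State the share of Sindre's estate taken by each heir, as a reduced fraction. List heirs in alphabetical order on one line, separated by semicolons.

There is no surviving spouse, so the entire estate passes to Sindre's descendants per capita at each generation.
At generation 1 (Ylva, Liv, Jorunn) there are 3 shares of (1)/3 = 1/3 each.
Living: Ylva — each takes 1/3.
Deceased: Liv and Jorunn. Their combined 2/3 is pooled and carried to generation 2.
At generation 2 (Gudrun, Asgeir, Frida, Vidar, Brynja) there are 5 shares of (2/3)/5 = 2/15 each.
Living: Gudrun, Asgeir, Vidar, and Brynja — each takes 2/15.
Deceased: Frida. That 2/15 share is carried to generation 3.
At generation 3 (Magnus, Eirik, Tove) there are 3 shares of (2/15)/3 = 2/45 each.
Living: Magnus, Eirik, and Tove — each takes 2/45.

Asgeir 2/15; Brynja 2/15; Eirik 2/45; Gudrun 2/15; Magnus 2/45; Tove 2/45; Vidar 2/15; Ylva 1/3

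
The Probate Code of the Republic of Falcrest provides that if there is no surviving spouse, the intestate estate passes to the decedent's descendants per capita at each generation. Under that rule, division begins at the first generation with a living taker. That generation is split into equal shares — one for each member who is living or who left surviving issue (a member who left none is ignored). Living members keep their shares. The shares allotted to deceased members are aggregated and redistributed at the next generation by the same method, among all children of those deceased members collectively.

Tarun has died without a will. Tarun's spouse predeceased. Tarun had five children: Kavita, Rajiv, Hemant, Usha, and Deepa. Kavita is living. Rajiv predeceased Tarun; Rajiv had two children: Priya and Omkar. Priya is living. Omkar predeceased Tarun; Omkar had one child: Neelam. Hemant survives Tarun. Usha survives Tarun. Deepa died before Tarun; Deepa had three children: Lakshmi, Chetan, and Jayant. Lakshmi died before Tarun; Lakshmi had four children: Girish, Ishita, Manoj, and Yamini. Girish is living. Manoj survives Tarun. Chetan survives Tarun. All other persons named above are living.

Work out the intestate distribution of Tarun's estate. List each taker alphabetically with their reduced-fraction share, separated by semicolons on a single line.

There is no surviving spouse, so the entire estate passes to Tarun's descendants per capita at each generation.
At generation 1 (Kavita, Rajiv, Hemant, Usha, Deepa) there are 5 shares of (1)/5 = 1/5 each.
Living: Kavita, Hemant, and Usha — each takes 1/5.
Deceased: Rajiv and Deepa. Their combined 2/5 is pooled and carried to generation 2.
At generation 2 (Priya, Omkar, Lakshmi, Chetan, Jayant) there are 5 shares of (2/5)/5 = 2/25 each.
Living: Priya, Chetan, and Jayant — each takes 2/25.
Deceased: Omkar and Lakshmi. Their combined 4/25 is pooled and carried to generation 3.
At generation 3 (Neelam, Girish, Ishita, Manoj, Yamini) there are 5 shares of (4/25)/5 = 4/125 each.
Living: Neelam, Girish, Ishita, Manoj, and Yamini — each takes 4/125.

Chetan 2/25; Girish 4/125; Hemant 1/5; Ishita 4/125; Jayant 2/25; Kavita 1/5; Manoj 4/125; Neelam 4/125; Priya 2/25; Usha 1/5; Yamini 4/125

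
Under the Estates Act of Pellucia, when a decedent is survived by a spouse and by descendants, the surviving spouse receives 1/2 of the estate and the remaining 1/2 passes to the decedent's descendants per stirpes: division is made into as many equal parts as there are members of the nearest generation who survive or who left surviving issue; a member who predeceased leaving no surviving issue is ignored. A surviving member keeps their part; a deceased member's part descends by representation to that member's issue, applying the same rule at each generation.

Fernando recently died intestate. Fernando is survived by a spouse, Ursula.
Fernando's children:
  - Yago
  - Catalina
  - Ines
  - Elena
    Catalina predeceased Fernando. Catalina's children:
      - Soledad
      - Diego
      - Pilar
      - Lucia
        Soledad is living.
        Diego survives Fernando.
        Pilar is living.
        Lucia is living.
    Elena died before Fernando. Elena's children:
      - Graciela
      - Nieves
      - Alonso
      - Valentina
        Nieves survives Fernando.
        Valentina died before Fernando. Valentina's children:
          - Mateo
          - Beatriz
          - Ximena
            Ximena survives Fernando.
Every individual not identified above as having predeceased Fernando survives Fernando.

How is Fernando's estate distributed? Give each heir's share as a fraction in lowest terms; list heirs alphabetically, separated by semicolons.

Alonso 1/32; Beatriz 1/96; Diego 1/32; Graciela 1/32; Ines 1/8; Lucia 1/32; Mateo 1/96; Nieves 1/32; Pilar 1/32; Soledad 1/32; Ursula 1/2; Ximena 1/96; Yago 1/8

Ursula, as surviving spouse, takes 1/2.
The remaining 1/2 passes to Fernando's descendants per stirpes.
The 1/2 is divided into 4 equal shares of 1/8 among Yago, Catalina, Ines, Elena.
Yago is living and takes 1/8.
Catalina predeceased; the 1/8 allotted to Catalina's branch passes to Catalina's issue by representation.
The 1/8 is divided into 4 equal shares of 1/32 among Soledad, Diego, Pilar, Lucia.
Soledad is living and takes 1/32.
Diego is living and takes 1/32.
Pilar is living and takes 1/32.
Lucia is living and takes 1/32.
Ines is living and takes 1/8.
Elena predeceased; the 1/8 allotted to Elena's branch passes to Elena's issue by representation.
The 1/8 is divided into 4 equal shares of 1/32 among Graciela, Nieves, Alonso, Valentina.
Graciela is living and takes 1/32.
Nieves is living and takes 1/32.
Alonso is living and takes 1/32.
Valentina predeceased; the 1/32 allotted to Valentina's branch passes to Valentina's issue by representation.
The 1/32 is divided into 3 equal shares of 1/96 among Mateo, Beatriz, Ximena.
Mateo is living and takes 1/96.
Beatriz is living and takes 1/96.
Ximena is living and takes 1/96.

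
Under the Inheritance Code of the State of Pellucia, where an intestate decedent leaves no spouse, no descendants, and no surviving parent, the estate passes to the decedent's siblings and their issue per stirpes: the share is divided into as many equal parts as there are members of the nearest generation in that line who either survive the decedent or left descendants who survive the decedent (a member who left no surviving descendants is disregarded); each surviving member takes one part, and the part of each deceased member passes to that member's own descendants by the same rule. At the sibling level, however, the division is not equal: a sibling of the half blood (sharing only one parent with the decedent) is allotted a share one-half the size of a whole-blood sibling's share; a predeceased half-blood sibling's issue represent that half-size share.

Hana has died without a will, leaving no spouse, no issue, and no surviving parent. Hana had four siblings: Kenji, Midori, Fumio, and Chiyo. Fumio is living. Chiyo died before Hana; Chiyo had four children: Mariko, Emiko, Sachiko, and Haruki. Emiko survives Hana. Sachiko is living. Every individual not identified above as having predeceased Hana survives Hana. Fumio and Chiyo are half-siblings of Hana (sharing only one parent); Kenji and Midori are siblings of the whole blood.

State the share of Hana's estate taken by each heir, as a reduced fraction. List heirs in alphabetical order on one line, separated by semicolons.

No spouse, descendants, or parent survives, so the estate passes to Hana's siblings per stirpes.
Half-blood siblings count for one-half the weight of whole-blood siblings at the initial division.
Dividing 1 in proportion to weights (total weight 3): Kenji (weight 1) → 1/3; Midori (weight 1) → 1/3; Fumio (weight 1/2) → 1/6; Chiyo (weight 1/2) → 1/6.
Kenji is living and takes 1/3.
Midori is living and takes 1/3.
Fumio is living and takes 1/6.
Chiyo predeceased; the 1/6 allotted to Chiyo's branch passes to Chiyo's issue by representation.
The 1/6 is divided into 4 equal shares of 1/24 among Mariko, Emiko, Sachiko, Haruki.
Mariko is living and takes 1/24.
Emiko is living and takes 1/24.
Sachiko is living and takes 1/24.
Haruki is living and takes 1/24.

Emiko 1/24; Fumio 1/6; Haruki 1/24; Kenji 1/3; Mariko 1/24; Midori 1/3; Sachiko 1/24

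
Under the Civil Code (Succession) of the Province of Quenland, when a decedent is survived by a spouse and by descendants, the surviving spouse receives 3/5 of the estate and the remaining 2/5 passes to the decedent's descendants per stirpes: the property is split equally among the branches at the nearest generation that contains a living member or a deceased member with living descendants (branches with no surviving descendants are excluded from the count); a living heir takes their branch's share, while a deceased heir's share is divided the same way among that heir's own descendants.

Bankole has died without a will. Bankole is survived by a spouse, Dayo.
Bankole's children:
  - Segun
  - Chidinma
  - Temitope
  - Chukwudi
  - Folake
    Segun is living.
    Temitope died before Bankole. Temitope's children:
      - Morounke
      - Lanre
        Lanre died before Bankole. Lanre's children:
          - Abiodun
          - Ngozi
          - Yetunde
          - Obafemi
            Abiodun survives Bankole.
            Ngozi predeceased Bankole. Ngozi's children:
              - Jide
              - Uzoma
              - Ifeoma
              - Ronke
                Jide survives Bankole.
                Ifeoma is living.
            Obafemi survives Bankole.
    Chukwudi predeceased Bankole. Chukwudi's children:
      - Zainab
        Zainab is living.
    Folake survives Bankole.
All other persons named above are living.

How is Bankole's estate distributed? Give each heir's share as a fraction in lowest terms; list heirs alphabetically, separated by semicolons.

Abiodun 1/100; Chidinma 2/25; Dayo 3/5; Folake 2/25; Ifeoma 1/400; Jide 1/400; Morounke 1/25; Obafemi 1/100; Ronke 1/400; Segun 2/25; Uzoma 1/400; Yetunde 1/100; Zainab 2/25

Dayo, as surviving spouse, takes 3/5.
The remaining 2/5 passes to Bankole's descendants per stirpes.
The 2/5 is divided into 5 equal shares of 2/25 among Segun, Chidinma, Temitope, Chukwudi, Folake.
Segun is living and takes 2/25.
Chidinma is living and takes 2/25.
Temitope predeceased; the 2/25 allotted to Temitope's branch passes to Temitope's issue by representation.
The 2/25 is divided into 2 equal shares of 1/25 among Morounke, Lanre.
Morounke is living and takes 1/25.
Lanre predeceased; the 1/25 allotted to Lanre's branch passes to Lanre's issue by representation.
The 1/25 is divided into 4 equal shares of 1/100 among Abiodun, Ngozi, Yetunde, Obafemi.
Abiodun is living and takes 1/100.
Ngozi predeceased; the 1/100 allotted to Ngozi's branch passes to Ngozi's issue by representation.
The 1/100 is divided into 4 equal shares of 1/400 among Jide, Uzoma, Ifeoma, Ronke.
Jide is living and takes 1/400.
Uzoma is living and takes 1/400.
Ifeoma is living and takes 1/400.
Ronke is living and takes 1/400.
Yetunde is living and takes 1/100.
Obafemi is living and takes 1/100.
Chukwudi predeceased; the 2/25 allotted to Chukwudi's branch passes to Chukwudi's issue by representation.
Zainab is the sole taker at this level and receives the full 2/25.
Folake is living and takes 2/25.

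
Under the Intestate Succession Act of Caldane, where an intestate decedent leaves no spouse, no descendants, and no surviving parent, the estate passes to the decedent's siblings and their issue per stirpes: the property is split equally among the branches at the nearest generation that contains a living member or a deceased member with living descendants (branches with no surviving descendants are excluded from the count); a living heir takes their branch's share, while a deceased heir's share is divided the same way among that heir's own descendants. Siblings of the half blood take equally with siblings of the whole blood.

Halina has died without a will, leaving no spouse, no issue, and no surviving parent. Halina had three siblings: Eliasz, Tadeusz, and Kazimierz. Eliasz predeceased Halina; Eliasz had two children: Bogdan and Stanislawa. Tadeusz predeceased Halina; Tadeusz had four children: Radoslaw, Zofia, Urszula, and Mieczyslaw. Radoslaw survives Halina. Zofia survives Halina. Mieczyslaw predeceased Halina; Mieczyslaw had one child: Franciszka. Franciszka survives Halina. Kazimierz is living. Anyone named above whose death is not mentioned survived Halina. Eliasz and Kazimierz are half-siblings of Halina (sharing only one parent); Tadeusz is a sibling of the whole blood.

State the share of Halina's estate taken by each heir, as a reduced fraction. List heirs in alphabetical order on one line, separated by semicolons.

No spouse, descendants, or parent survives, so the estate passes to Halina's siblings per stirpes.
Half-blood and whole-blood siblings take equally under the stated rule.
The estate is divided into 3 equal shares of 1/3 among Eliasz, Tadeusz, Kazimierz.
Eliasz predeceased; the 1/3 allotted to Eliasz's branch passes to Eliasz's issue by representation.
The 1/3 is divided into 2 equal shares of 1/6 among Bogdan, Stanislawa.
Bogdan is living and takes 1/6.
Stanislawa is living and takes 1/6.
Tadeusz predeceased; the 1/3 allotted to Tadeusz's branch passes to Tadeusz's issue by representation.
The 1/3 is divided into 4 equal shares of 1/12 among Radoslaw, Zofia, Urszula, Mieczyslaw.
Radoslaw is living and takes 1/12.
Zofia is living and takes 1/12.
Urszula is living and takes 1/12.
Mieczyslaw predeceased; the 1/12 allotted to Mieczyslaw's branch passes to Mieczyslaw's issue by representation.
Franciszka is the sole taker at this level and receives the full 1/12.
Kazimierz is living and takes 1/3.

Bogdan 1/6; Franciszka 1/12; Kazimierz 1/3; Radoslaw 1/12; Stanislawa 1/6; Urszula 1/12; Zofia 1/12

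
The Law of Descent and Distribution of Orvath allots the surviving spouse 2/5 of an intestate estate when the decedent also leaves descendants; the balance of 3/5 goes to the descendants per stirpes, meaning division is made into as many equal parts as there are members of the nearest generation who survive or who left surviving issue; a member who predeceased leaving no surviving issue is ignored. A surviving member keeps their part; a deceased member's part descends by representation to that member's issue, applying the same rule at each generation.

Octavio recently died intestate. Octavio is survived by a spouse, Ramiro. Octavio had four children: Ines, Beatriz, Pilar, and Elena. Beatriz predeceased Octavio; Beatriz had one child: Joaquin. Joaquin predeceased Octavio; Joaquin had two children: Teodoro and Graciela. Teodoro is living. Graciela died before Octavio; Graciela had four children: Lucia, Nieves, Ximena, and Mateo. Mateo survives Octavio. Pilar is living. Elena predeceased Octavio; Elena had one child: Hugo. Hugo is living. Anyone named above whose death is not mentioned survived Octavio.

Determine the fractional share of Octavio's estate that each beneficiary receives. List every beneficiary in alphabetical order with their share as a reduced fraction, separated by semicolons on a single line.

Hugo 3/20; Ines 3/20; Lucia 3/160; Mateo 3/160; Nieves 3/160; Pilar 3/20; Ramiro 2/5; Teodoro 3/40; Ximena 3/160

Ramiro, as surviving spouse, takes 2/5.
The remaining 3/5 passes to Octavio's descendants per stirpes.
The 3/5 is divided into 4 equal shares of 3/20 among Ines, Beatriz, Pilar, Elena.
Ines is living and takes 3/20.
Beatriz predeceased; the 3/20 allotted to Beatriz's branch passes to Beatriz's issue by representation.
Joaquin's line is the sole branch at this level, so the full 3/20 passes to Joaquin's issue by representation.
The 3/20 is divided into 2 equal shares of 3/40 among Teodoro, Graciela.
Teodoro is living and takes 3/40.
Graciela predeceased; the 3/40 allotted to Graciela's branch passes to Graciela's issue by representation.
The 3/40 is divided into 4 equal shares of 3/160 among Lucia, Nieves, Ximena, Mateo.
Lucia is living and takes 3/160.
Nieves is living and takes 3/160.
Ximena is living and takes 3/160.
Mateo is living and takes 3/160.
Pilar is living and takes 3/20.
Elena predeceased; the 3/20 allotted to Elena's branch passes to Elena's issue by representation.
Hugo is the sole taker at this level and receives the full 3/20.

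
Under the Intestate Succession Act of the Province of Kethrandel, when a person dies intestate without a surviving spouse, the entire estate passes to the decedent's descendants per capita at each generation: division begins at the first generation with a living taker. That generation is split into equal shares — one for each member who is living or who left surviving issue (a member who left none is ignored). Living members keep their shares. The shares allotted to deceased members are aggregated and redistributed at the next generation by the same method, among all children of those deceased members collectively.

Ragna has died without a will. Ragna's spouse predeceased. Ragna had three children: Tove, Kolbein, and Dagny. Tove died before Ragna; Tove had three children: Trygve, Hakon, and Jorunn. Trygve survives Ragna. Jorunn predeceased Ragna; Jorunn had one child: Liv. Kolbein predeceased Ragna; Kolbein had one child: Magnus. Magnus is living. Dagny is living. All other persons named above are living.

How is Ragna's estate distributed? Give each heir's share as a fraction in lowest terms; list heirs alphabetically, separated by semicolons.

Dagny 1/3; Hakon 1/6; Liv 1/6; Magnus 1/6; Trygve 1/6

There is no surviving spouse, so the entire estate passes to Ragna's descendants per capita at each generation.
At generation 1 (Tove, Kolbein, Dagny) there are 3 shares of (1)/3 = 1/3 each.
Living: Dagny — each takes 1/3.
Deceased: Tove and Kolbein. Their combined 2/3 is pooled and carried to generation 2.
At generation 2 (Trygve, Hakon, Jorunn, Magnus) there are 4 shares of (2/3)/4 = 1/6 each.
Living: Trygve, Hakon, and Magnus — each takes 1/6.
Deceased: Jorunn. That 1/6 share is carried to generation 3.
At generation 3 (Liv) there are 1 shares of (1/6)/1 = 1/6 each.
Living: Liv — each takes 1/6.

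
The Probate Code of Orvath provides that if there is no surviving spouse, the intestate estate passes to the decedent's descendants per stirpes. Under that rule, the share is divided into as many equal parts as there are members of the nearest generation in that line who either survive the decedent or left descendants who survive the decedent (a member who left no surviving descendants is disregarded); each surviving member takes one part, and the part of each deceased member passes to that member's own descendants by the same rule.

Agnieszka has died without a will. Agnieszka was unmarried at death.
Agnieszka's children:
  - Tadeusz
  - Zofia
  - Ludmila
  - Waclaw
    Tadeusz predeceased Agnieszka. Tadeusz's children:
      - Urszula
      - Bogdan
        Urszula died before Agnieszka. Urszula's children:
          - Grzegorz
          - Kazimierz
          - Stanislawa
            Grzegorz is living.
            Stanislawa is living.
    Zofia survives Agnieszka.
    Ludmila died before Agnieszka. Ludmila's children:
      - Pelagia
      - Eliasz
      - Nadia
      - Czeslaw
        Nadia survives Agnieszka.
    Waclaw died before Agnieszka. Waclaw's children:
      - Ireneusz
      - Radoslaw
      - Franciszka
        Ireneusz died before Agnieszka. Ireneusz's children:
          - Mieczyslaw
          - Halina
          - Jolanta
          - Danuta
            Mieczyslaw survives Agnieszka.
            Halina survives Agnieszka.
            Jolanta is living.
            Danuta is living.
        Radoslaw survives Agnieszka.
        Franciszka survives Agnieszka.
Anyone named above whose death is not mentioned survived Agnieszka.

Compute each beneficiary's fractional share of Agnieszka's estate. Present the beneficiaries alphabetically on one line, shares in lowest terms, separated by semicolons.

There is no surviving spouse, so the entire estate passes to Agnieszka's descendants per stirpes.
The estate is divided into 4 equal shares of 1/4 among Tadeusz, Zofia, Ludmila, Waclaw.
Tadeusz predeceased; the 1/4 allotted to Tadeusz's branch passes to Tadeusz's issue by representation.
The 1/4 is divided into 2 equal shares of 1/8 among Urszula, Bogdan.
Urszula predeceased; the 1/8 allotted to Urszula's branch passes to Urszula's issue by representation.
The 1/8 is divided into 3 equal shares of 1/24 among Grzegorz, Kazimierz, Stanislawa.
Grzegorz is living and takes 1/24.
Kazimierz is living and takes 1/24.
Stanislawa is living and takes 1/24.
Bogdan is living and takes 1/8.
Zofia is living and takes 1/4.
Ludmila predeceased; the 1/4 allotted to Ludmila's branch passes to Ludmila's issue by representation.
The 1/4 is divided into 4 equal shares of 1/16 among Pelagia, Eliasz, Nadia, Czeslaw.
Pelagia is living and takes 1/16.
Eliasz is living and takes 1/16.
Nadia is living and takes 1/16.
Czeslaw is living and takes 1/16.
Waclaw predeceased; the 1/4 allotted to Waclaw's branch passes to Waclaw's issue by representation.
The 1/4 is divided into 3 equal shares of 1/12 among Ireneusz, Radoslaw, Franciszka.
Ireneusz predeceased; the 1/12 allotted to Ireneusz's branch passes to Ireneusz's issue by representation.
The 1/12 is divided into 4 equal shares of 1/48 among Mieczyslaw, Halina, Jolanta, Danuta.
Mieczyslaw is living and takes 1/48.
Halina is living and takes 1/48.
Jolanta is living and takes 1/48.
Danuta is living and takes 1/48.
Radoslaw is living and takes 1/12.
Franciszka is living and takes 1/12.

Bogdan 1/8; Czeslaw 1/16; Danuta 1/48; Eliasz 1/16; Franciszka 1/12; Grzegorz 1/24; Halina 1/48; Jolanta 1/48; Kazimierz 1/24; Mieczyslaw 1/48; Nadia 1/16; Pelagia 1/16; Radoslaw 1/12; Stanislawa 1/24; Zofia 1/4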